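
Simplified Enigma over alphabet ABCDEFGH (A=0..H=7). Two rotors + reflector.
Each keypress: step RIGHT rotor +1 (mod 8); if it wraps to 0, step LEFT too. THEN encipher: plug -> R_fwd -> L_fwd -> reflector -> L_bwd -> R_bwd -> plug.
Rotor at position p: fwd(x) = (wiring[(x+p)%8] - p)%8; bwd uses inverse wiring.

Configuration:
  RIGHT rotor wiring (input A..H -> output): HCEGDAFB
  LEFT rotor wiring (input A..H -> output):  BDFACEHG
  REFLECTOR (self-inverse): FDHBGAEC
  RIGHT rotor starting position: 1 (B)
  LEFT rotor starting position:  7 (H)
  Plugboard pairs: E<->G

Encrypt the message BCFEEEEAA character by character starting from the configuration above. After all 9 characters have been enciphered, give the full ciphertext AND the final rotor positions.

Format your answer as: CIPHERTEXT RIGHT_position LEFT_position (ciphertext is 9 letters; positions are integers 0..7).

Char 1 ('B'): step: R->2, L=7; B->plug->B->R->E->L->B->refl->D->L'->F->R'->G->plug->E
Char 2 ('C'): step: R->3, L=7; C->plug->C->R->F->L->D->refl->B->L'->E->R'->F->plug->F
Char 3 ('F'): step: R->4, L=7; F->plug->F->R->G->L->F->refl->A->L'->H->R'->A->plug->A
Char 4 ('E'): step: R->5, L=7; E->plug->G->R->B->L->C->refl->H->L'->A->R'->B->plug->B
Char 5 ('E'): step: R->6, L=7; E->plug->G->R->F->L->D->refl->B->L'->E->R'->D->plug->D
Char 6 ('E'): step: R->7, L=7; E->plug->G->R->B->L->C->refl->H->L'->A->R'->B->plug->B
Char 7 ('E'): step: R->0, L->0 (L advanced); E->plug->G->R->F->L->E->refl->G->L'->H->R'->A->plug->A
Char 8 ('A'): step: R->1, L=0; A->plug->A->R->B->L->D->refl->B->L'->A->R'->G->plug->E
Char 9 ('A'): step: R->2, L=0; A->plug->A->R->C->L->F->refl->A->L'->D->R'->E->plug->G
Final: ciphertext=EFABDBAEG, RIGHT=2, LEFT=0

Answer: EFABDBAEG 2 0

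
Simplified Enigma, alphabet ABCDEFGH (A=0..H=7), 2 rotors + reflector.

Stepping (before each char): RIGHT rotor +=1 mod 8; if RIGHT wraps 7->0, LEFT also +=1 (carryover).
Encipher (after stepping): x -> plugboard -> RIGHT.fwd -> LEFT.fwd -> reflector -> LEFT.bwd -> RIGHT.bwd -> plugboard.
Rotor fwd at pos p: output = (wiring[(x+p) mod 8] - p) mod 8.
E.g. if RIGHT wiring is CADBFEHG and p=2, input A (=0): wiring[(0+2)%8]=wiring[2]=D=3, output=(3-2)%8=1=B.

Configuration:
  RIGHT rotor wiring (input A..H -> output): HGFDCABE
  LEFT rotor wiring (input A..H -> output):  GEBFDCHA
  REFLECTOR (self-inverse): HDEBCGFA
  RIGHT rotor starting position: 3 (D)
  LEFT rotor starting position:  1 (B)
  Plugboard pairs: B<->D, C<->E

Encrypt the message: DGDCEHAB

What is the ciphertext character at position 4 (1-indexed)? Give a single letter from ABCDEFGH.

Char 1 ('D'): step: R->4, L=1; D->plug->B->R->E->L->B->refl->D->L'->A->R'->D->plug->B
Char 2 ('G'): step: R->5, L=1; G->plug->G->R->G->L->H->refl->A->L'->B->R'->E->plug->C
Char 3 ('D'): step: R->6, L=1; D->plug->B->R->G->L->H->refl->A->L'->B->R'->C->plug->E
Char 4 ('C'): step: R->7, L=1; C->plug->E->R->E->L->B->refl->D->L'->A->R'->B->plug->D

D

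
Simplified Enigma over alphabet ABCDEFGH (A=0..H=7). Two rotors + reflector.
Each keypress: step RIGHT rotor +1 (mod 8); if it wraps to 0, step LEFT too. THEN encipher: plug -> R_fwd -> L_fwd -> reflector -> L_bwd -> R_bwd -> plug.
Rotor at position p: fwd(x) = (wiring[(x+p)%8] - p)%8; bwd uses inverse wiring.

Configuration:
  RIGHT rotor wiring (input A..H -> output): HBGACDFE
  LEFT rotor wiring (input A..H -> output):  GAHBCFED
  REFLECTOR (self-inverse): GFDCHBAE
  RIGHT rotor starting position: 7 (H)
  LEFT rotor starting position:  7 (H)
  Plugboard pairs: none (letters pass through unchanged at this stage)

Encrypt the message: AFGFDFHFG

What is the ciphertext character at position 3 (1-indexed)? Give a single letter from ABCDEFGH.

Char 1 ('A'): step: R->0, L->0 (L advanced); A->plug->A->R->H->L->D->refl->C->L'->E->R'->H->plug->H
Char 2 ('F'): step: R->1, L=0; F->plug->F->R->E->L->C->refl->D->L'->H->R'->C->plug->C
Char 3 ('G'): step: R->2, L=0; G->plug->G->R->F->L->F->refl->B->L'->D->R'->E->plug->E

E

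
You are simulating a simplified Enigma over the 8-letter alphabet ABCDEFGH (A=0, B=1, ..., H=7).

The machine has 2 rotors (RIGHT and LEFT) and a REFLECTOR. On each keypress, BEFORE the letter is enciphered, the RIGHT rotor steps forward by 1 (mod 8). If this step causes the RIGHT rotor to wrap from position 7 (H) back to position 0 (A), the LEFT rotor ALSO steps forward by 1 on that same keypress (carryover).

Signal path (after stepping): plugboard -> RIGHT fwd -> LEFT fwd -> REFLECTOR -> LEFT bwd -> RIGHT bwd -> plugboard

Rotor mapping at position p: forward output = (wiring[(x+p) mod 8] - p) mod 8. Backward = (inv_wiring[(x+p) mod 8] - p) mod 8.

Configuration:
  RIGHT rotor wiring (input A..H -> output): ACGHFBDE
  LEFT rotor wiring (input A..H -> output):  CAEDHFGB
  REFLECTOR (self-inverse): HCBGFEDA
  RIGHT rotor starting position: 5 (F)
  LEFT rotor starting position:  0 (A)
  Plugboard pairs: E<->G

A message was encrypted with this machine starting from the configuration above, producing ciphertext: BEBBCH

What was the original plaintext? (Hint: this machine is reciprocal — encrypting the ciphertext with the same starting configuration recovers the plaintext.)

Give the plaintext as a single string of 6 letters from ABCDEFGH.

Answer: HADDGG

Derivation:
Char 1 ('B'): step: R->6, L=0; B->plug->B->R->G->L->G->refl->D->L'->D->R'->H->plug->H
Char 2 ('E'): step: R->7, L=0; E->plug->G->R->C->L->E->refl->F->L'->F->R'->A->plug->A
Char 3 ('B'): step: R->0, L->1 (L advanced); B->plug->B->R->C->L->C->refl->B->L'->H->R'->D->plug->D
Char 4 ('B'): step: R->1, L=1; B->plug->B->R->F->L->F->refl->E->L'->E->R'->D->plug->D
Char 5 ('C'): step: R->2, L=1; C->plug->C->R->D->L->G->refl->D->L'->B->R'->E->plug->G
Char 6 ('H'): step: R->3, L=1; H->plug->H->R->D->L->G->refl->D->L'->B->R'->E->plug->G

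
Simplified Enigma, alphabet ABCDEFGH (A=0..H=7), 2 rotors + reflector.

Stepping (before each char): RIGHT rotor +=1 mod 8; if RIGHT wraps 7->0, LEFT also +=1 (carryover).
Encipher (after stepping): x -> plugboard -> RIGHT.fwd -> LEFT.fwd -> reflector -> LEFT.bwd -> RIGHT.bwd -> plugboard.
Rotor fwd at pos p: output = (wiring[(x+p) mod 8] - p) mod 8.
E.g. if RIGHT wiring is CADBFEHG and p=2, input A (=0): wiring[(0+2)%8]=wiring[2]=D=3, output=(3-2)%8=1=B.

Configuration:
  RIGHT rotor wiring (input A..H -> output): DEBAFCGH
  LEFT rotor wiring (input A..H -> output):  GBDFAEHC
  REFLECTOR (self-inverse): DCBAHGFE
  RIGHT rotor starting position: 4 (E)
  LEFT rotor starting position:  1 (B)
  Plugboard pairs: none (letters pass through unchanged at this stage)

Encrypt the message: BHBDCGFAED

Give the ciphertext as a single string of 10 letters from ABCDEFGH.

Answer: DAAAGFDGDG

Derivation:
Char 1 ('B'): step: R->5, L=1; B->plug->B->R->B->L->C->refl->B->L'->G->R'->D->plug->D
Char 2 ('H'): step: R->6, L=1; H->plug->H->R->E->L->D->refl->A->L'->A->R'->A->plug->A
Char 3 ('B'): step: R->7, L=1; B->plug->B->R->E->L->D->refl->A->L'->A->R'->A->plug->A
Char 4 ('D'): step: R->0, L->2 (L advanced); D->plug->D->R->A->L->B->refl->C->L'->D->R'->A->plug->A
Char 5 ('C'): step: R->1, L=2; C->plug->C->R->H->L->H->refl->E->L'->G->R'->G->plug->G
Char 6 ('G'): step: R->2, L=2; G->plug->G->R->B->L->D->refl->A->L'->F->R'->F->plug->F
Char 7 ('F'): step: R->3, L=2; F->plug->F->R->A->L->B->refl->C->L'->D->R'->D->plug->D
Char 8 ('A'): step: R->4, L=2; A->plug->A->R->B->L->D->refl->A->L'->F->R'->G->plug->G
Char 9 ('E'): step: R->5, L=2; E->plug->E->R->H->L->H->refl->E->L'->G->R'->D->plug->D
Char 10 ('D'): step: R->6, L=2; D->plug->D->R->G->L->E->refl->H->L'->H->R'->G->plug->G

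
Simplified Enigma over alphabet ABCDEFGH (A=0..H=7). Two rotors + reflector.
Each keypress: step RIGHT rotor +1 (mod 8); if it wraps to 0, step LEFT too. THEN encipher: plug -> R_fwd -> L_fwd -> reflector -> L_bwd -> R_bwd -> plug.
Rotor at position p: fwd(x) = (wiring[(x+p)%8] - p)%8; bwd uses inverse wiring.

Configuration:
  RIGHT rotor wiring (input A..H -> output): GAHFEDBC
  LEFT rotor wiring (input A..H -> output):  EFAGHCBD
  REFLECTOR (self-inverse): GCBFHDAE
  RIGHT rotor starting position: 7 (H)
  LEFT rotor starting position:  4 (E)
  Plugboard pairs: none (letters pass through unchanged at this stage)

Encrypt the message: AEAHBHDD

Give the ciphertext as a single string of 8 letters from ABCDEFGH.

Char 1 ('A'): step: R->0, L->5 (L advanced); A->plug->A->R->G->L->B->refl->C->L'->H->R'->C->plug->C
Char 2 ('E'): step: R->1, L=5; E->plug->E->R->C->L->G->refl->A->L'->E->R'->C->plug->C
Char 3 ('A'): step: R->2, L=5; A->plug->A->R->F->L->D->refl->F->L'->A->R'->F->plug->F
Char 4 ('H'): step: R->3, L=5; H->plug->H->R->E->L->A->refl->G->L'->C->R'->A->plug->A
Char 5 ('B'): step: R->4, L=5; B->plug->B->R->H->L->C->refl->B->L'->G->R'->D->plug->D
Char 6 ('H'): step: R->5, L=5; H->plug->H->R->H->L->C->refl->B->L'->G->R'->A->plug->A
Char 7 ('D'): step: R->6, L=5; D->plug->D->R->C->L->G->refl->A->L'->E->R'->B->plug->B
Char 8 ('D'): step: R->7, L=5; D->plug->D->R->A->L->F->refl->D->L'->F->R'->F->plug->F

Answer: CCFADABF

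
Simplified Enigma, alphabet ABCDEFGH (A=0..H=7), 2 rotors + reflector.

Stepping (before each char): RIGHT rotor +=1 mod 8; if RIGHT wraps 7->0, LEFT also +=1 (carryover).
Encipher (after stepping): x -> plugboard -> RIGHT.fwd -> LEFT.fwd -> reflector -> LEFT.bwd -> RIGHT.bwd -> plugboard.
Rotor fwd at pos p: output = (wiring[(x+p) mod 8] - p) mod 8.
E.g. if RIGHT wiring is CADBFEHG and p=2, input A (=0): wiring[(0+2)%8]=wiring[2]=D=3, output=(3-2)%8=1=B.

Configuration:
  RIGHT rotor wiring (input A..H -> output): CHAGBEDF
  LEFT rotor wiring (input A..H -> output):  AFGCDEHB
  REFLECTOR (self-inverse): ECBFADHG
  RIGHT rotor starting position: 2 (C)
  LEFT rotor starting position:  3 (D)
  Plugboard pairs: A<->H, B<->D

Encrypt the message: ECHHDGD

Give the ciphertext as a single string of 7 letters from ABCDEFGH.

Char 1 ('E'): step: R->3, L=3; E->plug->E->R->C->L->B->refl->C->L'->G->R'->B->plug->D
Char 2 ('C'): step: R->4, L=3; C->plug->C->R->H->L->D->refl->F->L'->F->R'->A->plug->H
Char 3 ('H'): step: R->5, L=3; H->plug->A->R->H->L->D->refl->F->L'->F->R'->D->plug->B
Char 4 ('H'): step: R->6, L=3; H->plug->A->R->F->L->F->refl->D->L'->H->R'->B->plug->D
Char 5 ('D'): step: R->7, L=3; D->plug->B->R->D->L->E->refl->A->L'->B->R'->D->plug->B
Char 6 ('G'): step: R->0, L->4 (L advanced); G->plug->G->R->D->L->F->refl->D->L'->C->R'->A->plug->H
Char 7 ('D'): step: R->1, L=4; D->plug->B->R->H->L->G->refl->H->L'->A->R'->D->plug->B

Answer: DHBDBHB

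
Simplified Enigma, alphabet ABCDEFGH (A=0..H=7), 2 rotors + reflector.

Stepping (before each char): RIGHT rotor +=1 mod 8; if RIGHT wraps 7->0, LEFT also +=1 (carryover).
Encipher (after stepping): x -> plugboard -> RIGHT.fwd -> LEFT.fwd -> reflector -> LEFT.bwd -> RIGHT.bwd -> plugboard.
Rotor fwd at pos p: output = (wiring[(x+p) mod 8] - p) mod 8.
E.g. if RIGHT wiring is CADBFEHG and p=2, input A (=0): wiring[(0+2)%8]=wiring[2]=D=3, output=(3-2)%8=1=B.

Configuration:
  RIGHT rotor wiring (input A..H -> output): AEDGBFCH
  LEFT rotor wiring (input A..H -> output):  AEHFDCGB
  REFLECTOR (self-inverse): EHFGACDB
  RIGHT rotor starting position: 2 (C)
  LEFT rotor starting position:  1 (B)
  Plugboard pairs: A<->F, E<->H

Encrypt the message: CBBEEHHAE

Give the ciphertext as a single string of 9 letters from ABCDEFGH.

Answer: BADFCDFED

Derivation:
Char 1 ('C'): step: R->3, L=1; C->plug->C->R->C->L->E->refl->A->L'->G->R'->B->plug->B
Char 2 ('B'): step: R->4, L=1; B->plug->B->R->B->L->G->refl->D->L'->A->R'->F->plug->A
Char 3 ('B'): step: R->5, L=1; B->plug->B->R->F->L->F->refl->C->L'->D->R'->D->plug->D
Char 4 ('E'): step: R->6, L=1; E->plug->H->R->H->L->H->refl->B->L'->E->R'->A->plug->F
Char 5 ('E'): step: R->7, L=1; E->plug->H->R->D->L->C->refl->F->L'->F->R'->C->plug->C
Char 6 ('H'): step: R->0, L->2 (L advanced); H->plug->E->R->B->L->D->refl->G->L'->G->R'->D->plug->D
Char 7 ('H'): step: R->1, L=2; H->plug->E->R->E->L->E->refl->A->L'->D->R'->A->plug->F
Char 8 ('A'): step: R->2, L=2; A->plug->F->R->F->L->H->refl->B->L'->C->R'->H->plug->E
Char 9 ('E'): step: R->3, L=2; E->plug->H->R->A->L->F->refl->C->L'->H->R'->D->plug->D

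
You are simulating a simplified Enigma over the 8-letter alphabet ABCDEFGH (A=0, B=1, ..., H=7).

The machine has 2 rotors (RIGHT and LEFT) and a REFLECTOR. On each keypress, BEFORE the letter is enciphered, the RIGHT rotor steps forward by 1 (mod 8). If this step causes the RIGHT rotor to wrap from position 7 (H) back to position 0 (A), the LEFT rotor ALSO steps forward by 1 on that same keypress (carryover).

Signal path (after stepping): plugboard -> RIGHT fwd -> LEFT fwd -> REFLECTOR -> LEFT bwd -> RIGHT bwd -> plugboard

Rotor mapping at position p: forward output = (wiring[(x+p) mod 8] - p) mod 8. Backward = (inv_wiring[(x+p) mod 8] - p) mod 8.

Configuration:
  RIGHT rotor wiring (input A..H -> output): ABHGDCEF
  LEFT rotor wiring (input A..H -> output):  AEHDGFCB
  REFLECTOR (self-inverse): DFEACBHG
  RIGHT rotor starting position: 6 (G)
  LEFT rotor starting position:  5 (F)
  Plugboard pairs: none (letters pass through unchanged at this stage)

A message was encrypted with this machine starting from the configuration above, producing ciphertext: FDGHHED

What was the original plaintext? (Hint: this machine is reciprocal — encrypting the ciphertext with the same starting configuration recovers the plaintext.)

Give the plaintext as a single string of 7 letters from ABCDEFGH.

Char 1 ('F'): step: R->7, L=5; F->plug->F->R->E->L->H->refl->G->L'->G->R'->A->plug->A
Char 2 ('D'): step: R->0, L->6 (L advanced); D->plug->D->R->G->L->A->refl->D->L'->B->R'->B->plug->B
Char 3 ('G'): step: R->1, L=6; G->plug->G->R->E->L->B->refl->F->L'->F->R'->C->plug->C
Char 4 ('H'): step: R->2, L=6; H->plug->H->R->H->L->H->refl->G->L'->D->R'->F->plug->F
Char 5 ('H'): step: R->3, L=6; H->plug->H->R->E->L->B->refl->F->L'->F->R'->F->plug->F
Char 6 ('E'): step: R->4, L=6; E->plug->E->R->E->L->B->refl->F->L'->F->R'->F->plug->F
Char 7 ('D'): step: R->5, L=6; D->plug->D->R->D->L->G->refl->H->L'->H->R'->B->plug->B

Answer: ABCFFFB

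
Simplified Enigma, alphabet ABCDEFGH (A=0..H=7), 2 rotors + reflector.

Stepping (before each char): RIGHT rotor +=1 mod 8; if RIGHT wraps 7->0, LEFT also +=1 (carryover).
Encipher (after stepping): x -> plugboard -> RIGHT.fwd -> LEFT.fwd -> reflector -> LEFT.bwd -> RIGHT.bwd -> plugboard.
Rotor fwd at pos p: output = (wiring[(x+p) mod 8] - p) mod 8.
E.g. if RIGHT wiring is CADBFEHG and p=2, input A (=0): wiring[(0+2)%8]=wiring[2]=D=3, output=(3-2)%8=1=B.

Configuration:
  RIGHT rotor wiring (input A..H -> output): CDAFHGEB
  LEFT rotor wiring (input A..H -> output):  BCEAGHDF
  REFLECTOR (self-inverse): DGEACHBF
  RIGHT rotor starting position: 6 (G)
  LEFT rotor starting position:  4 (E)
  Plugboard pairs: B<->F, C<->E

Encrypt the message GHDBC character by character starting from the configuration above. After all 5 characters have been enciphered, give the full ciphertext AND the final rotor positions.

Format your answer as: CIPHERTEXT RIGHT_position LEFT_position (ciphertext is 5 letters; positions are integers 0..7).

Answer: BCAHA 3 5

Derivation:
Char 1 ('G'): step: R->7, L=4; G->plug->G->R->H->L->E->refl->C->L'->A->R'->F->plug->B
Char 2 ('H'): step: R->0, L->5 (L advanced); H->plug->H->R->B->L->G->refl->B->L'->H->R'->E->plug->C
Char 3 ('D'): step: R->1, L=5; D->plug->D->R->G->L->D->refl->A->L'->C->R'->A->plug->A
Char 4 ('B'): step: R->2, L=5; B->plug->F->R->H->L->B->refl->G->L'->B->R'->H->plug->H
Char 5 ('C'): step: R->3, L=5; C->plug->E->R->G->L->D->refl->A->L'->C->R'->A->plug->A
Final: ciphertext=BCAHA, RIGHT=3, LEFT=5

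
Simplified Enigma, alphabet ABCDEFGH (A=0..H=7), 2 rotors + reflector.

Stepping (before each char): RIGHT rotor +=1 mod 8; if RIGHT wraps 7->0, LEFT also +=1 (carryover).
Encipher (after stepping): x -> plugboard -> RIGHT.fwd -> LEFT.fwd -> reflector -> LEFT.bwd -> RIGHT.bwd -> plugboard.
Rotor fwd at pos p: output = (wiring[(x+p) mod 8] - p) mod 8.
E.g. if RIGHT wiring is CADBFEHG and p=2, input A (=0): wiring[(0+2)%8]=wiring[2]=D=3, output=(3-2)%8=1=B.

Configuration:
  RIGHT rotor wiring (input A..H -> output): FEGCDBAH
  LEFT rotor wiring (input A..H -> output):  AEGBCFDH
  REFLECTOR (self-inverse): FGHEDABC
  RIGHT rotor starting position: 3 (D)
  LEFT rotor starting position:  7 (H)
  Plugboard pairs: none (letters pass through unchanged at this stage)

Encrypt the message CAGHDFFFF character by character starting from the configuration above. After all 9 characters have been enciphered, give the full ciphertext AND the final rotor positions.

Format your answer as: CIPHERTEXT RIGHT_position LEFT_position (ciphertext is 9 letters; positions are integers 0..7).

Char 1 ('C'): step: R->4, L=7; C->plug->C->R->E->L->C->refl->H->L'->D->R'->D->plug->D
Char 2 ('A'): step: R->5, L=7; A->plug->A->R->E->L->C->refl->H->L'->D->R'->B->plug->B
Char 3 ('G'): step: R->6, L=7; G->plug->G->R->F->L->D->refl->E->L'->H->R'->C->plug->C
Char 4 ('H'): step: R->7, L=7; H->plug->H->R->B->L->B->refl->G->L'->G->R'->B->plug->B
Char 5 ('D'): step: R->0, L->0 (L advanced); D->plug->D->R->C->L->G->refl->B->L'->D->R'->E->plug->E
Char 6 ('F'): step: R->1, L=0; F->plug->F->R->H->L->H->refl->C->L'->E->R'->H->plug->H
Char 7 ('F'): step: R->2, L=0; F->plug->F->R->F->L->F->refl->A->L'->A->R'->B->plug->B
Char 8 ('F'): step: R->3, L=0; F->plug->F->R->C->L->G->refl->B->L'->D->R'->H->plug->H
Char 9 ('F'): step: R->4, L=0; F->plug->F->R->A->L->A->refl->F->L'->F->R'->B->plug->B
Final: ciphertext=DBCBEHBHB, RIGHT=4, LEFT=0

Answer: DBCBEHBHB 4 0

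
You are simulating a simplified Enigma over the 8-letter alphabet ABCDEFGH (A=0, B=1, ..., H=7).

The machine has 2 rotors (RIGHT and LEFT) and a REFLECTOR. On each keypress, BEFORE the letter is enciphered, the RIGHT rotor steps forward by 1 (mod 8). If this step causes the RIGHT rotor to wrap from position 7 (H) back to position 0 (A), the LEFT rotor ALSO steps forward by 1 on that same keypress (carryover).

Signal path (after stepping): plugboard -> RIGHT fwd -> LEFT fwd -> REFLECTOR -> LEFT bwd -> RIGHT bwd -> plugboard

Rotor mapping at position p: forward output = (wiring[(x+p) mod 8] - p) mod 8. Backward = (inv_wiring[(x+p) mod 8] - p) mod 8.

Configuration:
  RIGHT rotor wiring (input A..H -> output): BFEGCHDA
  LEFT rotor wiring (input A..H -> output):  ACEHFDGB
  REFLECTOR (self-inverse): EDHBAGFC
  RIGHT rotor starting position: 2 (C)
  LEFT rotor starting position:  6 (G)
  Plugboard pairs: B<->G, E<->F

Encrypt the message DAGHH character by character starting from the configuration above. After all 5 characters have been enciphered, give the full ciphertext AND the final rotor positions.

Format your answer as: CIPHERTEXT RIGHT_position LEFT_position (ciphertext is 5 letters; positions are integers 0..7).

Answer: AHAAF 7 6

Derivation:
Char 1 ('D'): step: R->3, L=6; D->plug->D->R->A->L->A->refl->E->L'->D->R'->A->plug->A
Char 2 ('A'): step: R->4, L=6; A->plug->A->R->G->L->H->refl->C->L'->C->R'->H->plug->H
Char 3 ('G'): step: R->5, L=6; G->plug->B->R->G->L->H->refl->C->L'->C->R'->A->plug->A
Char 4 ('H'): step: R->6, L=6; H->plug->H->R->B->L->D->refl->B->L'->F->R'->A->plug->A
Char 5 ('H'): step: R->7, L=6; H->plug->H->R->E->L->G->refl->F->L'->H->R'->E->plug->F
Final: ciphertext=AHAAF, RIGHT=7, LEFT=6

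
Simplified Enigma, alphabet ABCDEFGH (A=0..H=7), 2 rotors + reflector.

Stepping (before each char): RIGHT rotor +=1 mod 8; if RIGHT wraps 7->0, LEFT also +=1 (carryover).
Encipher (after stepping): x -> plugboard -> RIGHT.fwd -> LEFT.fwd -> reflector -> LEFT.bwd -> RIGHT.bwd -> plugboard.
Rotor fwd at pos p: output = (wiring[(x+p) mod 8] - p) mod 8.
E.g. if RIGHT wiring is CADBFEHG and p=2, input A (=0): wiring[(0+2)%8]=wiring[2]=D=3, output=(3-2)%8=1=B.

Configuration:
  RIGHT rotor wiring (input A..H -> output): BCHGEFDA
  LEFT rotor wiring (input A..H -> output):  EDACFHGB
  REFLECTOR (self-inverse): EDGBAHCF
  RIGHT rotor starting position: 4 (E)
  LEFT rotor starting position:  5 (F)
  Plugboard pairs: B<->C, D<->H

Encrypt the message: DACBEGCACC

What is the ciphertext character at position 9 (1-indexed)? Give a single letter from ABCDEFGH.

Char 1 ('D'): step: R->5, L=5; D->plug->H->R->H->L->A->refl->E->L'->C->R'->F->plug->F
Char 2 ('A'): step: R->6, L=5; A->plug->A->R->F->L->D->refl->B->L'->B->R'->E->plug->E
Char 3 ('C'): step: R->7, L=5; C->plug->B->R->C->L->E->refl->A->L'->H->R'->E->plug->E
Char 4 ('B'): step: R->0, L->6 (L advanced); B->plug->C->R->H->L->B->refl->D->L'->B->R'->A->plug->A
Char 5 ('E'): step: R->1, L=6; E->plug->E->R->E->L->C->refl->G->L'->C->R'->F->plug->F
Char 6 ('G'): step: R->2, L=6; G->plug->G->R->H->L->B->refl->D->L'->B->R'->E->plug->E
Char 7 ('C'): step: R->3, L=6; C->plug->B->R->B->L->D->refl->B->L'->H->R'->G->plug->G
Char 8 ('A'): step: R->4, L=6; A->plug->A->R->A->L->A->refl->E->L'->F->R'->E->plug->E
Char 9 ('C'): step: R->5, L=6; C->plug->B->R->G->L->H->refl->F->L'->D->R'->C->plug->B

B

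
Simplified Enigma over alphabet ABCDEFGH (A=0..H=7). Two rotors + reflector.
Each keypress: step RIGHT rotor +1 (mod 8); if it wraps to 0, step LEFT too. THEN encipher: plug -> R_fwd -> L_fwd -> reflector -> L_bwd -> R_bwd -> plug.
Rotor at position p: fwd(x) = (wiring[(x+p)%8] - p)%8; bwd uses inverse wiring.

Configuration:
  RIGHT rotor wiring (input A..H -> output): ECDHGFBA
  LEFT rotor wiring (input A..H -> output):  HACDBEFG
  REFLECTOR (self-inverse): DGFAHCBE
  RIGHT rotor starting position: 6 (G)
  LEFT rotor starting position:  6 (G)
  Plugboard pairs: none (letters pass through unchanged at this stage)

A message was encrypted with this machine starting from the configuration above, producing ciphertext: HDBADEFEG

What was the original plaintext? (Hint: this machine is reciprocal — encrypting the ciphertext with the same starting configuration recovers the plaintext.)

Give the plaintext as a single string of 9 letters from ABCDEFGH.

Answer: FBGDEDECB

Derivation:
Char 1 ('H'): step: R->7, L=6; H->plug->H->R->C->L->B->refl->G->L'->H->R'->F->plug->F
Char 2 ('D'): step: R->0, L->7 (L advanced); D->plug->D->R->H->L->G->refl->B->L'->C->R'->B->plug->B
Char 3 ('B'): step: R->1, L=7; B->plug->B->R->C->L->B->refl->G->L'->H->R'->G->plug->G
Char 4 ('A'): step: R->2, L=7; A->plug->A->R->B->L->A->refl->D->L'->D->R'->D->plug->D
Char 5 ('D'): step: R->3, L=7; D->plug->D->R->G->L->F->refl->C->L'->F->R'->E->plug->E
Char 6 ('E'): step: R->4, L=7; E->plug->E->R->A->L->H->refl->E->L'->E->R'->D->plug->D
Char 7 ('F'): step: R->5, L=7; F->plug->F->R->G->L->F->refl->C->L'->F->R'->E->plug->E
Char 8 ('E'): step: R->6, L=7; E->plug->E->R->F->L->C->refl->F->L'->G->R'->C->plug->C
Char 9 ('G'): step: R->7, L=7; G->plug->G->R->G->L->F->refl->C->L'->F->R'->B->plug->B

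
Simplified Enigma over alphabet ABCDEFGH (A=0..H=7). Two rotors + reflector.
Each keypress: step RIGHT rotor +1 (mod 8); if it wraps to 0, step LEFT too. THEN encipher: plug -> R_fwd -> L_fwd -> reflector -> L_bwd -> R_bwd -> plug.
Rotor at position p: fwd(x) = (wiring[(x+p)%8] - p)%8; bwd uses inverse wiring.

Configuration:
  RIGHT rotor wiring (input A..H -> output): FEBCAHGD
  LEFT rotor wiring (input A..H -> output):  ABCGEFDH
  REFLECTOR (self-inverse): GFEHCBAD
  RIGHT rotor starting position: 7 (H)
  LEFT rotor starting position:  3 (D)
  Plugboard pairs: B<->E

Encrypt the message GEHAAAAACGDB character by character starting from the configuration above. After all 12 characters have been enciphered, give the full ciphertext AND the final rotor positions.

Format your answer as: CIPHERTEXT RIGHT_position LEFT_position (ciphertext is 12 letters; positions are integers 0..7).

Answer: BBGCDHDHBHCG 3 5

Derivation:
Char 1 ('G'): step: R->0, L->4 (L advanced); G->plug->G->R->G->L->G->refl->A->L'->A->R'->E->plug->B
Char 2 ('E'): step: R->1, L=4; E->plug->B->R->A->L->A->refl->G->L'->G->R'->E->plug->B
Char 3 ('H'): step: R->2, L=4; H->plug->H->R->C->L->H->refl->D->L'->D->R'->G->plug->G
Char 4 ('A'): step: R->3, L=4; A->plug->A->R->H->L->C->refl->E->L'->E->R'->C->plug->C
Char 5 ('A'): step: R->4, L=4; A->plug->A->R->E->L->E->refl->C->L'->H->R'->D->plug->D
Char 6 ('A'): step: R->5, L=4; A->plug->A->R->C->L->H->refl->D->L'->D->R'->H->plug->H
Char 7 ('A'): step: R->6, L=4; A->plug->A->R->A->L->A->refl->G->L'->G->R'->D->plug->D
Char 8 ('A'): step: R->7, L=4; A->plug->A->R->E->L->E->refl->C->L'->H->R'->H->plug->H
Char 9 ('C'): step: R->0, L->5 (L advanced); C->plug->C->R->B->L->G->refl->A->L'->A->R'->E->plug->B
Char 10 ('G'): step: R->1, L=5; G->plug->G->R->C->L->C->refl->E->L'->E->R'->H->plug->H
Char 11 ('D'): step: R->2, L=5; D->plug->D->R->F->L->F->refl->B->L'->G->R'->C->plug->C
Char 12 ('B'): step: R->3, L=5; B->plug->E->R->A->L->A->refl->G->L'->B->R'->G->plug->G
Final: ciphertext=BBGCDHDHBHCG, RIGHT=3, LEFT=5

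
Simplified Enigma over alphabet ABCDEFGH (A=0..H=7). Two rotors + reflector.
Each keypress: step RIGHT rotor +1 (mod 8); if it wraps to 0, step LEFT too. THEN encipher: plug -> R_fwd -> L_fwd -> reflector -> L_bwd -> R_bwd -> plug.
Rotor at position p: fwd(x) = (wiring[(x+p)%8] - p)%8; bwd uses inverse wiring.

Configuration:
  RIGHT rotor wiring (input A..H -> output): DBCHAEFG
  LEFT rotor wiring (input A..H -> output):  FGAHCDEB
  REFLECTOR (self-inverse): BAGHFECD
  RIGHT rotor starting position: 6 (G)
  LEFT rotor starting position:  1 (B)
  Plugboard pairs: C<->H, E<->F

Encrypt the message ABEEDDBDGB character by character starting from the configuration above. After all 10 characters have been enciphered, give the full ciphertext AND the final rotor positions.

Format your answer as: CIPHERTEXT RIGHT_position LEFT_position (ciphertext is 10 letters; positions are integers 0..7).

Char 1 ('A'): step: R->7, L=1; A->plug->A->R->H->L->E->refl->F->L'->A->R'->E->plug->F
Char 2 ('B'): step: R->0, L->2 (L advanced); B->plug->B->R->B->L->F->refl->E->L'->H->R'->D->plug->D
Char 3 ('E'): step: R->1, L=2; E->plug->F->R->E->L->C->refl->G->L'->A->R'->A->plug->A
Char 4 ('E'): step: R->2, L=2; E->plug->F->R->E->L->C->refl->G->L'->A->R'->A->plug->A
Char 5 ('D'): step: R->3, L=2; D->plug->D->R->C->L->A->refl->B->L'->D->R'->E->plug->F
Char 6 ('D'): step: R->4, L=2; D->plug->D->R->C->L->A->refl->B->L'->D->R'->H->plug->C
Char 7 ('B'): step: R->5, L=2; B->plug->B->R->A->L->G->refl->C->L'->E->R'->E->plug->F
Char 8 ('D'): step: R->6, L=2; D->plug->D->R->D->L->B->refl->A->L'->C->R'->G->plug->G
Char 9 ('G'): step: R->7, L=2; G->plug->G->R->F->L->H->refl->D->L'->G->R'->H->plug->C
Char 10 ('B'): step: R->0, L->3 (L advanced); B->plug->B->R->B->L->H->refl->D->L'->G->R'->H->plug->C
Final: ciphertext=FDAAFCFGCC, RIGHT=0, LEFT=3

Answer: FDAAFCFGCC 0 3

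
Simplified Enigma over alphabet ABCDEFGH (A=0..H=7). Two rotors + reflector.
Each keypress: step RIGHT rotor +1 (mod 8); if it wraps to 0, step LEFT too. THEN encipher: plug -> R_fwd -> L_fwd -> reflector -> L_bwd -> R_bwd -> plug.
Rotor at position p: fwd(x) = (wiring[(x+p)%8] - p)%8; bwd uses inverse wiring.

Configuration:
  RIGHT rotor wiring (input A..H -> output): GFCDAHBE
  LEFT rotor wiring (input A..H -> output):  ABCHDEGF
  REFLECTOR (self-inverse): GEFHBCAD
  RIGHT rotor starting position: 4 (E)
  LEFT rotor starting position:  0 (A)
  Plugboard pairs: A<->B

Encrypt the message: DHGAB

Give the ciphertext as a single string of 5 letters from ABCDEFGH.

Answer: FFCDD

Derivation:
Char 1 ('D'): step: R->5, L=0; D->plug->D->R->B->L->B->refl->E->L'->F->R'->F->plug->F
Char 2 ('H'): step: R->6, L=0; H->plug->H->R->B->L->B->refl->E->L'->F->R'->F->plug->F
Char 3 ('G'): step: R->7, L=0; G->plug->G->R->A->L->A->refl->G->L'->G->R'->C->plug->C
Char 4 ('A'): step: R->0, L->1 (L advanced); A->plug->B->R->F->L->F->refl->C->L'->D->R'->D->plug->D
Char 5 ('B'): step: R->1, L=1; B->plug->A->R->E->L->D->refl->H->L'->H->R'->D->plug->D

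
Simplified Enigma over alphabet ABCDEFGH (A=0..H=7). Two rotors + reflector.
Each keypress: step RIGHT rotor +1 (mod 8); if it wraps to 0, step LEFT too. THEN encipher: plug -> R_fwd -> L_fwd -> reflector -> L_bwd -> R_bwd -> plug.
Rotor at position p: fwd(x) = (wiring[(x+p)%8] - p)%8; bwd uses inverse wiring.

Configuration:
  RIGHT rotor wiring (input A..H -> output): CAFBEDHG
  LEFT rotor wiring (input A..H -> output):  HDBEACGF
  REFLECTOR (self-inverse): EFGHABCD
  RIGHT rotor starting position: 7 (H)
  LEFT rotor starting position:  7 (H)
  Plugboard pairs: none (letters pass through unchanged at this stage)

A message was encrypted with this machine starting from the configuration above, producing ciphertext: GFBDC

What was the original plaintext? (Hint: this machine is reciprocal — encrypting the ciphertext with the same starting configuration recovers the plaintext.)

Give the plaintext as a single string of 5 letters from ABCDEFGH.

Answer: AGCEF

Derivation:
Char 1 ('G'): step: R->0, L->0 (L advanced); G->plug->G->R->H->L->F->refl->B->L'->C->R'->A->plug->A
Char 2 ('F'): step: R->1, L=0; F->plug->F->R->G->L->G->refl->C->L'->F->R'->G->plug->G
Char 3 ('B'): step: R->2, L=0; B->plug->B->R->H->L->F->refl->B->L'->C->R'->C->plug->C
Char 4 ('D'): step: R->3, L=0; D->plug->D->R->E->L->A->refl->E->L'->D->R'->E->plug->E
Char 5 ('C'): step: R->4, L=0; C->plug->C->R->D->L->E->refl->A->L'->E->R'->F->plug->F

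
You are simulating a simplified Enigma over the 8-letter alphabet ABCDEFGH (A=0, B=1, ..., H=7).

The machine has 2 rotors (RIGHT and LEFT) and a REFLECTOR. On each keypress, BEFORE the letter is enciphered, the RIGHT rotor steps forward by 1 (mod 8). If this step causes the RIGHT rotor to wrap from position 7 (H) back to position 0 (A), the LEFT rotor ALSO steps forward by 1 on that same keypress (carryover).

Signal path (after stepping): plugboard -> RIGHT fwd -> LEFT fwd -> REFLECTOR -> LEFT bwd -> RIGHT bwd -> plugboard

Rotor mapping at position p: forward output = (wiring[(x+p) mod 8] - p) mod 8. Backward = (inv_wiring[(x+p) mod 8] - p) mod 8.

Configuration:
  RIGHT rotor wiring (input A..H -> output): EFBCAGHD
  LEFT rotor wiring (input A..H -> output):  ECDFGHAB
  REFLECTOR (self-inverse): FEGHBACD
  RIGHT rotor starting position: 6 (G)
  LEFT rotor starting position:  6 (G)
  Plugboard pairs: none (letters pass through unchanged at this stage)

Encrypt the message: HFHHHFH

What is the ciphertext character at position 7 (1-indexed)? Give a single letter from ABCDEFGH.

Char 1 ('H'): step: R->7, L=6; H->plug->H->R->A->L->C->refl->G->L'->C->R'->D->plug->D
Char 2 ('F'): step: R->0, L->7 (L advanced); F->plug->F->R->G->L->A->refl->F->L'->B->R'->C->plug->C
Char 3 ('H'): step: R->1, L=7; H->plug->H->R->D->L->E->refl->B->L'->H->R'->D->plug->D
Char 4 ('H'): step: R->2, L=7; H->plug->H->R->D->L->E->refl->B->L'->H->R'->A->plug->A
Char 5 ('H'): step: R->3, L=7; H->plug->H->R->G->L->A->refl->F->L'->B->R'->F->plug->F
Char 6 ('F'): step: R->4, L=7; F->plug->F->R->B->L->F->refl->A->L'->G->R'->H->plug->H
Char 7 ('H'): step: R->5, L=7; H->plug->H->R->D->L->E->refl->B->L'->H->R'->D->plug->D

D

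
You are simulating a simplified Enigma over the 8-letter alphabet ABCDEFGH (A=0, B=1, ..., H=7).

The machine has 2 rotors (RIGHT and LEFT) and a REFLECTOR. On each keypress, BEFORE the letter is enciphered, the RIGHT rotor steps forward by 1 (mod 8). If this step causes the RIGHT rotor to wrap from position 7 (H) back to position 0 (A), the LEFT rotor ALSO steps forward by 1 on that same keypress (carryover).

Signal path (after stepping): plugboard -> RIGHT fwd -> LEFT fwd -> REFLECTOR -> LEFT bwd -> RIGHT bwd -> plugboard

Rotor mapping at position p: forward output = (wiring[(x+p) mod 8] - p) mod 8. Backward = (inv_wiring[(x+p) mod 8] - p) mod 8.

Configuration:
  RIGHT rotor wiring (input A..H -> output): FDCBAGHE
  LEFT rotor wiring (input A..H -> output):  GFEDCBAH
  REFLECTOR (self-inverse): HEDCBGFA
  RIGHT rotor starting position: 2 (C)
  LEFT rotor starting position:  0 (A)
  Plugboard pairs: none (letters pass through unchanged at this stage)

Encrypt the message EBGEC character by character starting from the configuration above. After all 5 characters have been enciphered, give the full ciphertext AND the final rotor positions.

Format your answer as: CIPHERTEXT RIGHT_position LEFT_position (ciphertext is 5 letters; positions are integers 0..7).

Char 1 ('E'): step: R->3, L=0; E->plug->E->R->B->L->F->refl->G->L'->A->R'->G->plug->G
Char 2 ('B'): step: R->4, L=0; B->plug->B->R->C->L->E->refl->B->L'->F->R'->H->plug->H
Char 3 ('G'): step: R->5, L=0; G->plug->G->R->E->L->C->refl->D->L'->D->R'->H->plug->H
Char 4 ('E'): step: R->6, L=0; E->plug->E->R->E->L->C->refl->D->L'->D->R'->F->plug->F
Char 5 ('C'): step: R->7, L=0; C->plug->C->R->E->L->C->refl->D->L'->D->R'->D->plug->D
Final: ciphertext=GHHFD, RIGHT=7, LEFT=0

Answer: GHHFD 7 0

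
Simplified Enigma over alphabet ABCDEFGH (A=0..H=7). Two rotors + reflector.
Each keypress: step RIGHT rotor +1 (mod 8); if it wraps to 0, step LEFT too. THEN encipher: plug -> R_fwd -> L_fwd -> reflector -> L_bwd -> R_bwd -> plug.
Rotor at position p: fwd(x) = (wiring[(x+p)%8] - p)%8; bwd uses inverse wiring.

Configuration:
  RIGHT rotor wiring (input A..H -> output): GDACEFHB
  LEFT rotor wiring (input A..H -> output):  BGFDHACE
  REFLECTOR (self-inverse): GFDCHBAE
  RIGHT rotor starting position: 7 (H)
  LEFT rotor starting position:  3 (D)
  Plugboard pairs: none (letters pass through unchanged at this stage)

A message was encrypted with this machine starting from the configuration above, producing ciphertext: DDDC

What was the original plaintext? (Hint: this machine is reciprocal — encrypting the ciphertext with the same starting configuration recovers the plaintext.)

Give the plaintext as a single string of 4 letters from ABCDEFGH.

Answer: BACF

Derivation:
Char 1 ('D'): step: R->0, L->4 (L advanced); D->plug->D->R->C->L->G->refl->A->L'->D->R'->B->plug->B
Char 2 ('D'): step: R->1, L=4; D->plug->D->R->D->L->A->refl->G->L'->C->R'->A->plug->A
Char 3 ('D'): step: R->2, L=4; D->plug->D->R->D->L->A->refl->G->L'->C->R'->C->plug->C
Char 4 ('C'): step: R->3, L=4; C->plug->C->R->C->L->G->refl->A->L'->D->R'->F->plug->F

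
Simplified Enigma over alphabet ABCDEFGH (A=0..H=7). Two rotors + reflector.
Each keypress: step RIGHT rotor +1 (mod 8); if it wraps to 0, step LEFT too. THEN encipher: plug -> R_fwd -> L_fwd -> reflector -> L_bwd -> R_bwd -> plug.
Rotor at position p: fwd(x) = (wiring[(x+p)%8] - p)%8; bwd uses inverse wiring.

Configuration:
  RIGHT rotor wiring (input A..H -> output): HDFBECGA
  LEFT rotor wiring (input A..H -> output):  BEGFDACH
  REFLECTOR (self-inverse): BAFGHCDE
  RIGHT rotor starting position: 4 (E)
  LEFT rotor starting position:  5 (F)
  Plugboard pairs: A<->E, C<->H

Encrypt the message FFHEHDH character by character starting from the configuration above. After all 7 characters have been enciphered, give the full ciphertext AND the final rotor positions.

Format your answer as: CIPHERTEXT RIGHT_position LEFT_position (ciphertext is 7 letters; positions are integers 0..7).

Answer: CCGGFGE 3 6

Derivation:
Char 1 ('F'): step: R->5, L=5; F->plug->F->R->A->L->D->refl->G->L'->H->R'->H->plug->C
Char 2 ('F'): step: R->6, L=5; F->plug->F->R->D->L->E->refl->H->L'->E->R'->H->plug->C
Char 3 ('H'): step: R->7, L=5; H->plug->C->R->E->L->H->refl->E->L'->D->R'->G->plug->G
Char 4 ('E'): step: R->0, L->6 (L advanced); E->plug->A->R->H->L->C->refl->F->L'->G->R'->G->plug->G
Char 5 ('H'): step: R->1, L=6; H->plug->C->R->A->L->E->refl->H->L'->F->R'->F->plug->F
Char 6 ('D'): step: R->2, L=6; D->plug->D->R->A->L->E->refl->H->L'->F->R'->G->plug->G
Char 7 ('H'): step: R->3, L=6; H->plug->C->R->H->L->C->refl->F->L'->G->R'->A->plug->E
Final: ciphertext=CCGGFGE, RIGHT=3, LEFT=6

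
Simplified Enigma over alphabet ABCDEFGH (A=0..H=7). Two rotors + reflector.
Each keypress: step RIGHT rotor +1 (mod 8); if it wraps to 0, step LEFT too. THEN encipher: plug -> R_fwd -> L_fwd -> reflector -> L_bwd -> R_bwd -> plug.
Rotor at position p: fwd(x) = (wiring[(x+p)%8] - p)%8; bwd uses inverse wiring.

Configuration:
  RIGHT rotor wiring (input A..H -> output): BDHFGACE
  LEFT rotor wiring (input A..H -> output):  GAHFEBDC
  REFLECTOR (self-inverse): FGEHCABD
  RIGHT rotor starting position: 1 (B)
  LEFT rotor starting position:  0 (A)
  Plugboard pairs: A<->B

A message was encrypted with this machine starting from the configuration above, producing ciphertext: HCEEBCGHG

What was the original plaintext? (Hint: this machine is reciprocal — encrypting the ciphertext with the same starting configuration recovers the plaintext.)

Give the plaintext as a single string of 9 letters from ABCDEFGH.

Answer: AGDFFFDGC

Derivation:
Char 1 ('H'): step: R->2, L=0; H->plug->H->R->B->L->A->refl->F->L'->D->R'->B->plug->A
Char 2 ('C'): step: R->3, L=0; C->plug->C->R->F->L->B->refl->G->L'->A->R'->G->plug->G
Char 3 ('E'): step: R->4, L=0; E->plug->E->R->F->L->B->refl->G->L'->A->R'->D->plug->D
Char 4 ('E'): step: R->5, L=0; E->plug->E->R->G->L->D->refl->H->L'->C->R'->F->plug->F
Char 5 ('B'): step: R->6, L=0; B->plug->A->R->E->L->E->refl->C->L'->H->R'->F->plug->F
Char 6 ('C'): step: R->7, L=0; C->plug->C->R->E->L->E->refl->C->L'->H->R'->F->plug->F
Char 7 ('G'): step: R->0, L->1 (L advanced); G->plug->G->R->C->L->E->refl->C->L'->F->R'->D->plug->D
Char 8 ('H'): step: R->1, L=1; H->plug->H->R->A->L->H->refl->D->L'->D->R'->G->plug->G
Char 9 ('G'): step: R->2, L=1; G->plug->G->R->H->L->F->refl->A->L'->E->R'->C->plug->C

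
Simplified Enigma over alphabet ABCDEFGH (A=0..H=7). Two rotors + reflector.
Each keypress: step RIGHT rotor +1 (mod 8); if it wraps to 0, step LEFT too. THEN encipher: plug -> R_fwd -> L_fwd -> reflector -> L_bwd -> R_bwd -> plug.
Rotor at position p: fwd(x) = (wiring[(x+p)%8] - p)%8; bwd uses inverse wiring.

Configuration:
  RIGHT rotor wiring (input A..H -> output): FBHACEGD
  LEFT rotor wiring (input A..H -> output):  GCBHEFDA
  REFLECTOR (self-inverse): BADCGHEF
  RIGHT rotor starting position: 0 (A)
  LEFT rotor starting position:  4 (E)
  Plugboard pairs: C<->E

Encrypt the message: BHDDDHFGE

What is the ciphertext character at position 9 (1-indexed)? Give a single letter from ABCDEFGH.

Char 1 ('B'): step: R->1, L=4; B->plug->B->R->G->L->F->refl->H->L'->C->R'->G->plug->G
Char 2 ('H'): step: R->2, L=4; H->plug->H->R->H->L->D->refl->C->L'->E->R'->E->plug->C
Char 3 ('D'): step: R->3, L=4; D->plug->D->R->D->L->E->refl->G->L'->F->R'->A->plug->A
Char 4 ('D'): step: R->4, L=4; D->plug->D->R->H->L->D->refl->C->L'->E->R'->H->plug->H
Char 5 ('D'): step: R->5, L=4; D->plug->D->R->A->L->A->refl->B->L'->B->R'->B->plug->B
Char 6 ('H'): step: R->6, L=4; H->plug->H->R->G->L->F->refl->H->L'->C->R'->F->plug->F
Char 7 ('F'): step: R->7, L=4; F->plug->F->R->D->L->E->refl->G->L'->F->R'->G->plug->G
Char 8 ('G'): step: R->0, L->5 (L advanced); G->plug->G->R->G->L->C->refl->D->L'->C->R'->E->plug->C
Char 9 ('E'): step: R->1, L=5; E->plug->C->R->H->L->H->refl->F->L'->E->R'->H->plug->H

H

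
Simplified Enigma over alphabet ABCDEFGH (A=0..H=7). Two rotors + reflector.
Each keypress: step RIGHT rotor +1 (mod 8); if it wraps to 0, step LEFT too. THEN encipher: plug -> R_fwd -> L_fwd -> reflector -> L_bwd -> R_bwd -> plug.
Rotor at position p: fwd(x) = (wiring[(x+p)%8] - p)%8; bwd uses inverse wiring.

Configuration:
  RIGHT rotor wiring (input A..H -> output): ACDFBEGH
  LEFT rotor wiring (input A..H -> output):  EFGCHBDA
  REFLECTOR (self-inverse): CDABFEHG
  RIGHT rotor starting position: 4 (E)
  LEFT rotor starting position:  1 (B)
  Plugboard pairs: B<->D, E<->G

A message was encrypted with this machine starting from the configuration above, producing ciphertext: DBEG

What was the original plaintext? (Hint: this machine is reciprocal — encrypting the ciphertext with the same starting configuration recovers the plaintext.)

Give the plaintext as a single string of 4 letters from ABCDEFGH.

Answer: EGBE

Derivation:
Char 1 ('D'): step: R->5, L=1; D->plug->B->R->B->L->F->refl->E->L'->A->R'->G->plug->E
Char 2 ('B'): step: R->6, L=1; B->plug->D->R->E->L->A->refl->C->L'->F->R'->E->plug->G
Char 3 ('E'): step: R->7, L=1; E->plug->G->R->F->L->C->refl->A->L'->E->R'->D->plug->B
Char 4 ('G'): step: R->0, L->2 (L advanced); G->plug->E->R->B->L->A->refl->C->L'->G->R'->G->plug->E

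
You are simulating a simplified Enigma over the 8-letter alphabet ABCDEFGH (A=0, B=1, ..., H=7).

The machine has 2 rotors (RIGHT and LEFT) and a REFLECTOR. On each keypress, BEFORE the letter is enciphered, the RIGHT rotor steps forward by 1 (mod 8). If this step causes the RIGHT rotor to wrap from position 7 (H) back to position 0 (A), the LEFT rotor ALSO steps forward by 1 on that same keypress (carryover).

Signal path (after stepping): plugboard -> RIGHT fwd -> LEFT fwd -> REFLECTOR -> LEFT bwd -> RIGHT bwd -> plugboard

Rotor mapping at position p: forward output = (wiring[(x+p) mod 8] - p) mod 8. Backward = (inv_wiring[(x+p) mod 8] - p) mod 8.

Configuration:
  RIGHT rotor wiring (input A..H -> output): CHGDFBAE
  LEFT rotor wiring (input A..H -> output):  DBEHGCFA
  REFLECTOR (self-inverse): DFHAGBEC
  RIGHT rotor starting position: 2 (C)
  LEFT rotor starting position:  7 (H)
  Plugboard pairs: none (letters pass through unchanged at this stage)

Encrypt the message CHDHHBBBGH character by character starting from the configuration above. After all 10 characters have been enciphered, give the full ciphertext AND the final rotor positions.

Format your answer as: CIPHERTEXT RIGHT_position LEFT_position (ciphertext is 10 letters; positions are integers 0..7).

Answer: GAEEDGGEBD 4 0

Derivation:
Char 1 ('C'): step: R->3, L=7; C->plug->C->R->G->L->D->refl->A->L'->E->R'->G->plug->G
Char 2 ('H'): step: R->4, L=7; H->plug->H->R->H->L->G->refl->E->L'->B->R'->A->plug->A
Char 3 ('D'): step: R->5, L=7; D->plug->D->R->F->L->H->refl->C->L'->C->R'->E->plug->E
Char 4 ('H'): step: R->6, L=7; H->plug->H->R->D->L->F->refl->B->L'->A->R'->E->plug->E
Char 5 ('H'): step: R->7, L=7; H->plug->H->R->B->L->E->refl->G->L'->H->R'->D->plug->D
Char 6 ('B'): step: R->0, L->0 (L advanced); B->plug->B->R->H->L->A->refl->D->L'->A->R'->G->plug->G
Char 7 ('B'): step: R->1, L=0; B->plug->B->R->F->L->C->refl->H->L'->D->R'->G->plug->G
Char 8 ('B'): step: R->2, L=0; B->plug->B->R->B->L->B->refl->F->L'->G->R'->E->plug->E
Char 9 ('G'): step: R->3, L=0; G->plug->G->R->E->L->G->refl->E->L'->C->R'->B->plug->B
Char 10 ('H'): step: R->4, L=0; H->plug->H->R->H->L->A->refl->D->L'->A->R'->D->plug->D
Final: ciphertext=GAEEDGGEBD, RIGHT=4, LEFT=0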